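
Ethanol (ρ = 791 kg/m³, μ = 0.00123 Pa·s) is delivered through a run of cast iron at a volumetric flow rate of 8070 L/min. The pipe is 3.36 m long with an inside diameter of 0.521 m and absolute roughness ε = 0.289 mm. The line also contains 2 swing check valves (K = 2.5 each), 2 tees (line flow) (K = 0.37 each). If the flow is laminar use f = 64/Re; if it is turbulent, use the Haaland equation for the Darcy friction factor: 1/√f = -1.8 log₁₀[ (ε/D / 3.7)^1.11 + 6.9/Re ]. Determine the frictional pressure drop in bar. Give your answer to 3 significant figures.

ΔP ≈ 0.00923 bar

Q = 8070 L/min = 8070/60000 = 0.1345 m³/s.
Cross-sectional area A = πD²/4 = π(0.521)²/4 = 0.2132 m²; mean velocity V = Q/A = 0.1345/0.2132 = 0.6309 m/s.
Reynolds number Re = ρVD/μ = 791 · 0.6309 · 0.521 / 0.00123 = 2.114e+05.
Re > 4000 → turbulent. Relative roughness ε/D = 0.000289/0.521 = 0.000555. Haaland: 1/√f = -1.8 log₁₀[(0.000555/3.7)^1.11 + 6.9/2.114e+05] = -1.8 log₁₀[5.69e-05 + 3.26e-05] = 7.286, so f = 0.01884.
Total minor-loss coefficient ΣK = 2·2.5 + 2·0.37 = 5.74.
ΔP = [f·L/D + ΣK]·(ρV²/2) = [0.01884·3.36/0.521 + 5.74]·(791·0.6309²/2) = [0.1215 + 5.74]·157.4 = 922.7 Pa.
ΔP = 922.7 Pa = 0.00923 bar.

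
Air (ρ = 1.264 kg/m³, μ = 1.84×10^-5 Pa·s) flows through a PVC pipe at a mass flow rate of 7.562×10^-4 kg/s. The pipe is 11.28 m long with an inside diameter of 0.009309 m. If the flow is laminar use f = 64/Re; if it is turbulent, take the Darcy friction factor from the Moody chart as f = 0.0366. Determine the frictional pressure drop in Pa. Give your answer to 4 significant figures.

A = πD²/4 = π(0.009309)²/4 = 6.806e-05 m²; mean velocity V = ṁ/(ρA) = 0.0007562/(1.264 · 6.806e-05) = 8.79 m/s.
Reynolds number Re = ρVD/μ = 1.264 · 8.79 · 0.009309 / 1.84e-05 = 5621.
Re > 4000 → turbulent; use the Moody-chart value f = 0.0366.
Darcy-Weisbach: ΔP = f(L/D)(ρV²/2) = 0.0366·(11.28/0.009309)·(1.264·8.79²/2) = 0.0366·1212·48.83 = 2166 Pa.

ΔP ≈ 2166 Pa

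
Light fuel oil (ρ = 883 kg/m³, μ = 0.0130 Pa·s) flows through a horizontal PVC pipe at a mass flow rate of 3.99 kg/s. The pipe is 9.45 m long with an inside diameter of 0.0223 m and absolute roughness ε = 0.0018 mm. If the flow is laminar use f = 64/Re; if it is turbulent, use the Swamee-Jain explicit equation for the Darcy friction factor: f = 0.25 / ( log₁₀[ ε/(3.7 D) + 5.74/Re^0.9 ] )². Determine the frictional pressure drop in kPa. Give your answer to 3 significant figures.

ΔP ≈ 673 kPa

A = πD²/4 = π(0.0223)²/4 = 0.0003906 m²; mean velocity V = ṁ/(ρA) = 3.99/(883 · 0.0003906) = 11.57 m/s.
Reynolds number Re = ρVD/μ = 883 · 11.57 · 0.0223 / 0.013 = 1.752e+04.
Re > 4000 → turbulent. Relative roughness ε/D = 1.8e-06/0.0223 = 8.07e-05. Swamee-Jain: f = 0.25/(log₁₀[8.07e-05/3.7 + 5.74/1.752e+04^0.9])² = 0.25/(log₁₀[2.18e-05 + 0.00087])² = 0.25/(-3.05)² = 0.02688.
Darcy-Weisbach: ΔP = f(L/D)(ρV²/2) = 0.02688·(9.45/0.0223)·(883·11.57²/2) = 0.02688·423.8·5.91e+04 = 6.732e+05 Pa.
ΔP = 6.732e+05 Pa = 673 kPa.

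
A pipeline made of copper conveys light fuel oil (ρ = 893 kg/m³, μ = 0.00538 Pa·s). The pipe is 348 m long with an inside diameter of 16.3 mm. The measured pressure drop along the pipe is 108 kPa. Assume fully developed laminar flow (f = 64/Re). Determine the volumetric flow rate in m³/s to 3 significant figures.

Q ≈ 9.99×10^-5 m³/s

For laminar flow, f = 64/Re with Re = ρVD/μ, so Darcy-Weisbach reduces to ΔP = 32μLV/D². Solving for V: V = ΔP·D²/(32μL) = 1.08e+05·(0.0163)²/(32·0.00538·348) = 0.4789 m/s.
Check: Re = ρVD/μ = 893·0.4789·0.0163/0.00538 = 1296 < 2300, so the laminar assumption holds.
Q = V·A = 0.4789·(π/4·0.0163²) = 9.994e-05 m³/s = 9.99×10^-5 m³/s.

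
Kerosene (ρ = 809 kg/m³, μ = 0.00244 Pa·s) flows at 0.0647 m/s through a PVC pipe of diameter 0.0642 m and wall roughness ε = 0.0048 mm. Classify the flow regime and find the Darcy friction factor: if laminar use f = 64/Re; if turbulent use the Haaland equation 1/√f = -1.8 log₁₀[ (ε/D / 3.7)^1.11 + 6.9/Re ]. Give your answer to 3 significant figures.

f ≈ 0.0465

Re = ρVD/μ = 809·0.0647·0.0642/0.00244 = 1377.
Re < 2300 → laminar, so f = 64/Re = 0.04647 (roughness is irrelevant in laminar flow).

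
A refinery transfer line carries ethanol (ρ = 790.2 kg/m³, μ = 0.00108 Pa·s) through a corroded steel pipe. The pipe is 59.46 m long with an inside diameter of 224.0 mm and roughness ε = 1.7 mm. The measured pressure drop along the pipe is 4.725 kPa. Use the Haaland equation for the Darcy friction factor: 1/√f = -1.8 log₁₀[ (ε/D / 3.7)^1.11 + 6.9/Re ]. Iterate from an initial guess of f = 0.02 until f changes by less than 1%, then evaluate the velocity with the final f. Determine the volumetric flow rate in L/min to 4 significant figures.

Q ≈ 2682 L/min

Rearranging Darcy-Weisbach: V = √(2·ΔP·D/(f·L·ρ)). With ε/D = 0.0017/0.224 = 0.00759, iterate starting from f = 0.02:
  f = 0.02 → V = √(2·4725·0.224/(0.02·59.46·790.2)) = 1.501 m/s; Re = ρVD/μ = 2.46e+05; f → 0.03494
  f = 0.03494 → V = 1.136 m/s; Re = 1.861e+05; f → 0.03503
Converged (Δf/f < 1%). With the final f = 0.03503: V = √(2·4725·0.224/(0.03503·59.46·790.2)) = 1.134 m/s.
Q = V·A = 1.134·(π/4·0.224²) = 0.04469 m³/s = 2682 L/min.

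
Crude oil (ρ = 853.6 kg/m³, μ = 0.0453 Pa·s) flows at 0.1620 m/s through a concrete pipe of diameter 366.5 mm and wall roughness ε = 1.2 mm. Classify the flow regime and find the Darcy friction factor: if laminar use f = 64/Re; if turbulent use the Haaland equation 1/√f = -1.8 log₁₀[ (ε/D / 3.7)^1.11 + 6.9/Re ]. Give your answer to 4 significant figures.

f ≈ 0.05721

Re = ρVD/μ = 853.6·0.162·0.3665/0.0453 = 1119.
Re < 2300 → laminar, so f = 64/Re = 0.05721 (roughness is irrelevant in laminar flow).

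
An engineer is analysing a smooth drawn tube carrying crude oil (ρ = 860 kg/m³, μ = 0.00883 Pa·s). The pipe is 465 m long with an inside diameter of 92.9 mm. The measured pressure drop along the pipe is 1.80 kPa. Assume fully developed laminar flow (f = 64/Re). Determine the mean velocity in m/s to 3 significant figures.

V ≈ 0.118 m/s

For laminar flow, f = 64/Re with Re = ρVD/μ, so Darcy-Weisbach reduces to ΔP = 32μLV/D². Solving for V: V = ΔP·D²/(32μL) = 1800·(0.0929)²/(32·0.00883·465) = 0.1182 m/s.
Check: Re = ρVD/μ = 860·0.1182·0.0929/0.00883 = 1070 < 2300, so the laminar assumption holds.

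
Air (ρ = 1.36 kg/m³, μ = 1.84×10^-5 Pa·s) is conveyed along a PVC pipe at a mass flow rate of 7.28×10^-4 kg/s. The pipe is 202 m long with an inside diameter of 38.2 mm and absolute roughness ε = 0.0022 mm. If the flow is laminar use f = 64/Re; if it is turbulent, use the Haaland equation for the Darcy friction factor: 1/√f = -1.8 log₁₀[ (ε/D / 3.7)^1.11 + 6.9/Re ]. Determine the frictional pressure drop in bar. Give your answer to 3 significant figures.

ΔP ≈ 3.81×10^-4 bar

A = πD²/4 = π(0.0382)²/4 = 0.001146 m²; mean velocity V = ṁ/(ρA) = 0.000728/(1.36 · 0.001146) = 0.4671 m/s.
Reynolds number Re = ρVD/μ = 1.36 · 0.4671 · 0.0382 / 1.84e-05 = 1319.
Re < 2300 → laminar flow, so f = 64/Re = 64/1319 = 0.04853 (the turbulent correlation is not needed).
Darcy-Weisbach: ΔP = f(L/D)(ρV²/2) = 0.04853·(202/0.0382)·(1.36·0.4671²/2) = 0.04853·5288·0.1483 = 38.07 Pa.
ΔP = 38.07 Pa = 3.81×10^-4 bar.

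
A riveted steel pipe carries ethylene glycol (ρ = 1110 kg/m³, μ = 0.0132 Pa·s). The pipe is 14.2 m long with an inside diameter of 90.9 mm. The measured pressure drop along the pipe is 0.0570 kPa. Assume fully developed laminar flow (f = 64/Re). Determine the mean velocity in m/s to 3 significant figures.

V ≈ 0.0785 m/s

For laminar flow, f = 64/Re with Re = ρVD/μ, so Darcy-Weisbach reduces to ΔP = 32μLV/D². Solving for V: V = ΔP·D²/(32μL) = 57·(0.0909)²/(32·0.0132·14.2) = 0.07852 m/s.
Check: Re = ρVD/μ = 1110·0.07852·0.0909/0.0132 = 600.2 < 2300, so the laminar assumption holds.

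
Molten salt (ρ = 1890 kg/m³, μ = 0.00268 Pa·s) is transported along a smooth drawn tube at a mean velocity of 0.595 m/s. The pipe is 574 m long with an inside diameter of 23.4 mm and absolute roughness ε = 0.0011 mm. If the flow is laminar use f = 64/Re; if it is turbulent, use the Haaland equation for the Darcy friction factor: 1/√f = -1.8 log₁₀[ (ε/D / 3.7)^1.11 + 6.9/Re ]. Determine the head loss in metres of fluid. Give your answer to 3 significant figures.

Reynolds number Re = ρVD/μ = 1890 · 0.595 · 0.0234 / 0.00268 = 9819.
Re > 4000 → turbulent. Relative roughness ε/D = 1.1e-06/0.0234 = 4.7e-05. Haaland: 1/√f = -1.8 log₁₀[(4.7e-05/3.7)^1.11 + 6.9/9819] = -1.8 log₁₀[3.68e-06 + 0.000703] = 5.672, so f = 0.03109.
Darcy-Weisbach: ΔP = f(L/D)(ρV²/2) = 0.03109·(574/0.0234)·(1890·0.595²/2) = 0.03109·2.453e+04·334.6 = 2.551e+05 Pa.
Head loss h_f = ΔP/(ρg) = 2.551e+05/(1890·9.81) = 13.8 m.

h_f ≈ 13.8 m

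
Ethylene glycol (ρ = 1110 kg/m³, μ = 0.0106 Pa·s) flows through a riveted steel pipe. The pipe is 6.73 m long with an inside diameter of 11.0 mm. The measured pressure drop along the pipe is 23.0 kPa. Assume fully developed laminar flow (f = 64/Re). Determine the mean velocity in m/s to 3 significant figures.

V ≈ 1.22 m/s

For laminar flow, f = 64/Re with Re = ρVD/μ, so Darcy-Weisbach reduces to ΔP = 32μLV/D². Solving for V: V = ΔP·D²/(32μL) = 2.3e+04·(0.011)²/(32·0.0106·6.73) = 1.219 m/s.
Check: Re = ρVD/μ = 1110·1.219·0.011/0.0106 = 1404 < 2300, so the laminar assumption holds.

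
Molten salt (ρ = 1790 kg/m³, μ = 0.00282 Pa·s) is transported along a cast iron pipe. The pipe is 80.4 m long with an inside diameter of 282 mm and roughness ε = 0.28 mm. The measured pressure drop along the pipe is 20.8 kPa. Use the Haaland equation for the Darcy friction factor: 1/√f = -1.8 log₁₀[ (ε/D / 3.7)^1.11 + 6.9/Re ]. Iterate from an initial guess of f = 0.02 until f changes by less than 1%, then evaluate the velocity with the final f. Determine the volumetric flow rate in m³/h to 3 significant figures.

Rearranging Darcy-Weisbach: V = √(2·ΔP·D/(f·L·ρ)). With ε/D = 0.00028/0.282 = 0.000993, iterate starting from f = 0.02:
  f = 0.02 → V = √(2·2.08e+04·0.282/(0.02·80.4·1790)) = 2.019 m/s; Re = ρVD/μ = 3.614e+05; f → 0.02036
  f = 0.02036 → V = 2.001 m/s; Re = 3.582e+05; f → 0.02036
Converged (Δf/f < 1%). With the final f = 0.02036: V = √(2·2.08e+04·0.282/(0.02036·80.4·1790)) = 2.001 m/s.
Q = V·A = 2.001·(π/4·0.282²) = 0.125 m³/s = 450 m³/h.

Q ≈ 450 m³/h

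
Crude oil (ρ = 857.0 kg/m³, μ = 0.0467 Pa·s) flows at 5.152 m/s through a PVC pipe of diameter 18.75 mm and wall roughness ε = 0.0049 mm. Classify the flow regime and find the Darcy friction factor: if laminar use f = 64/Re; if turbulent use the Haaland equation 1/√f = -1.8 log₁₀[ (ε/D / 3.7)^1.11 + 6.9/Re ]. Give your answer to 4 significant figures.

Re = ρVD/μ = 857·5.152·0.01875/0.0467 = 1773.
Re < 2300 → laminar, so f = 64/Re = 0.0361 (roughness is irrelevant in laminar flow).

f ≈ 0.03610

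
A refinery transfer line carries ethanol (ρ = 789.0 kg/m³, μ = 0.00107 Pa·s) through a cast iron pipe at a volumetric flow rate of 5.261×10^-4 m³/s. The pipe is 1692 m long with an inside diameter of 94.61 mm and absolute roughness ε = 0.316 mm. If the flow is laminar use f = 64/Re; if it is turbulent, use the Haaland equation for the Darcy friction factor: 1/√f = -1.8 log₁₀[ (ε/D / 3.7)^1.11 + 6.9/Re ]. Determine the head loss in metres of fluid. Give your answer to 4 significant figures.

h_f ≈ 0.2069 m

Cross-sectional area A = πD²/4 = π(0.09461)²/4 = 0.00703 m²; mean velocity V = Q/A = 0.0005261/0.00703 = 0.07483 m/s.
Reynolds number Re = ρVD/μ = 789 · 0.07483 · 0.09461 / 0.00107 = 5221.
Re > 4000 → turbulent. Relative roughness ε/D = 0.000316/0.09461 = 0.00334. Haaland: 1/√f = -1.8 log₁₀[(0.00334/3.7)^1.11 + 6.9/5221] = -1.8 log₁₀[0.000418 + 0.00132] = 4.967, so f = 0.04053.
Darcy-Weisbach: ΔP = f(L/D)(ρV²/2) = 0.04053·(1692/0.09461)·(789·0.07483²/2) = 0.04053·1.788e+04·2.209 = 1601 Pa.
Head loss h_f = ΔP/(ρg) = 1601/(789·9.81) = 0.2069 m.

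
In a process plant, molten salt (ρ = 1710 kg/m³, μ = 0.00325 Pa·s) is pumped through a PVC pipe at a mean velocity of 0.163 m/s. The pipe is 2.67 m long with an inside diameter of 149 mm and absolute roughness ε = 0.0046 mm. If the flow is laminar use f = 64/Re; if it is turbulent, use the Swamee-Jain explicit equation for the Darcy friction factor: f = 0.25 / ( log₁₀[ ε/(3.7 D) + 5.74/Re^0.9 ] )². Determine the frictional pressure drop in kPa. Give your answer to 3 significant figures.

Reynolds number Re = ρVD/μ = 1710 · 0.163 · 0.149 / 0.00325 = 1.278e+04.
Re > 4000 → turbulent. Relative roughness ε/D = 4.6e-06/0.149 = 3.09e-05. Swamee-Jain: f = 0.25/(log₁₀[3.09e-05/3.7 + 5.74/1.278e+04^0.9])² = 0.25/(log₁₀[8.34e-06 + 0.00116])² = 0.25/(-2.934)² = 0.02905.
Darcy-Weisbach: ΔP = f(L/D)(ρV²/2) = 0.02905·(2.67/0.149)·(1710·0.163²/2) = 0.02905·17.92·22.72 = 11.82 Pa.
ΔP = 11.82 Pa = 0.0118 kPa.

ΔP ≈ 0.0118 kPa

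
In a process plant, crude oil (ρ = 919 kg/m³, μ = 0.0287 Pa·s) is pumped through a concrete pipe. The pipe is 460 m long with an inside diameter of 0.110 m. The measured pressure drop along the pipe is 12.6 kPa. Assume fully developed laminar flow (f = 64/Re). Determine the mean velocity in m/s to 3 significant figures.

V ≈ 0.361 m/s

For laminar flow, f = 64/Re with Re = ρVD/μ, so Darcy-Weisbach reduces to ΔP = 32μLV/D². Solving for V: V = ΔP·D²/(32μL) = 1.26e+04·(0.11)²/(32·0.0287·460) = 0.3609 m/s.
Check: Re = ρVD/μ = 919·0.3609·0.11/0.0287 = 1271 < 2300, so the laminar assumption holds.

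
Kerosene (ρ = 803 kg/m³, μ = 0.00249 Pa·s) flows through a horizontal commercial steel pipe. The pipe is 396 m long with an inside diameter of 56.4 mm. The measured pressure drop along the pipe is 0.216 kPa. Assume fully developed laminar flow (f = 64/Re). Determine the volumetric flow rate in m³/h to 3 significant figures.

Q ≈ 0.196 m³/h

For laminar flow, f = 64/Re with Re = ρVD/μ, so Darcy-Weisbach reduces to ΔP = 32μLV/D². Solving for V: V = ΔP·D²/(32μL) = 216·(0.0564)²/(32·0.00249·396) = 0.02178 m/s.
Check: Re = ρVD/μ = 803·0.02178·0.0564/0.00249 = 396.1 < 2300, so the laminar assumption holds.
Q = V·A = 0.02178·(π/4·0.0564²) = 5.44e-05 m³/s = 0.196 m³/h.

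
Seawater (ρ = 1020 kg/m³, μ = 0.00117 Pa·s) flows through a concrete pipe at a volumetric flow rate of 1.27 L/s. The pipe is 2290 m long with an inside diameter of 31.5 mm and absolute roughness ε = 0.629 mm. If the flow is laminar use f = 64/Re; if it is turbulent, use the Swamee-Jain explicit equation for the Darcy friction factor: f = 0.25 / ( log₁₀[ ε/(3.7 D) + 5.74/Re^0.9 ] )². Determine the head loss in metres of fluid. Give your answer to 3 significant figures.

h_f ≈ 491 m

Q = 1.27 L/s = 1.27/1000 = 0.00127 m³/s.
Cross-sectional area A = πD²/4 = π(0.0315)²/4 = 0.0007793 m²; mean velocity V = Q/A = 0.00127/0.0007793 = 1.63 m/s.
Reynolds number Re = ρVD/μ = 1020 · 1.63 · 0.0315 / 0.00117 = 4.475e+04.
Re > 4000 → turbulent. Relative roughness ε/D = 0.000629/0.0315 = 0.02. Swamee-Jain: f = 0.25/(log₁₀[0.02/3.7 + 5.74/4.475e+04^0.9])² = 0.25/(log₁₀[0.0054 + 0.000374])² = 0.25/(-2.239)² = 0.04988.
Darcy-Weisbach: ΔP = f(L/D)(ρV²/2) = 0.04988·(2290/0.0315)·(1020·1.63²/2) = 0.04988·7.27e+04·1354 = 4.911e+06 Pa.
Head loss h_f = ΔP/(ρg) = 4.911e+06/(1020·9.81) = 491 m.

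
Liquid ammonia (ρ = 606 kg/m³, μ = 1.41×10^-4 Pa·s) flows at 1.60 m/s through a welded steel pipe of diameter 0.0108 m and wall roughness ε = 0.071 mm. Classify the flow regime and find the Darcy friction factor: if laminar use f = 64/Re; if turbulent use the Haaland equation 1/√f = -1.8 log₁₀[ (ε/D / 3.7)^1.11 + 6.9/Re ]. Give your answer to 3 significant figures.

Re = ρVD/μ = 606·1.6·0.0108/0.000141 = 7.427e+04.
Re > 4000 → turbulent. ε/D = 7.1e-05/0.0108 = 0.00657; Haaland: 1/√f = -1.8 log₁₀[0.000885 + 9.29e-05] = 5.417, so f = 0.03408.

f ≈ 0.0341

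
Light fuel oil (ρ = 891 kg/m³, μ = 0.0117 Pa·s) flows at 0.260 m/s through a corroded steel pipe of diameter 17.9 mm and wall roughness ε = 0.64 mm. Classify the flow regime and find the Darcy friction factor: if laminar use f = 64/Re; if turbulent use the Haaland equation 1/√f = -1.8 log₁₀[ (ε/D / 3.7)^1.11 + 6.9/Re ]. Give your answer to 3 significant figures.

f ≈ 0.181

Re = ρVD/μ = 891·0.26·0.0179/0.0117 = 354.4.
Re < 2300 → laminar, so f = 64/Re = 0.1806 (roughness is irrelevant in laminar flow).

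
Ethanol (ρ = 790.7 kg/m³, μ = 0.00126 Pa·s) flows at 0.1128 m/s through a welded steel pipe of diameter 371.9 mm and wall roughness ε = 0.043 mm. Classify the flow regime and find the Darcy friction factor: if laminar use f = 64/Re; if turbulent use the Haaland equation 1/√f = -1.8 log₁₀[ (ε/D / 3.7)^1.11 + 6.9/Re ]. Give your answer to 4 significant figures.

Re = ρVD/μ = 790.7·0.1128·0.3719/0.00126 = 2.633e+04.
Re > 4000 → turbulent. ε/D = 4.3e-05/0.3719 = 0.000116; Haaland: 1/√f = -1.8 log₁₀[9.98e-06 + 0.000262] = 6.418, so f = 0.02428.

f ≈ 0.02428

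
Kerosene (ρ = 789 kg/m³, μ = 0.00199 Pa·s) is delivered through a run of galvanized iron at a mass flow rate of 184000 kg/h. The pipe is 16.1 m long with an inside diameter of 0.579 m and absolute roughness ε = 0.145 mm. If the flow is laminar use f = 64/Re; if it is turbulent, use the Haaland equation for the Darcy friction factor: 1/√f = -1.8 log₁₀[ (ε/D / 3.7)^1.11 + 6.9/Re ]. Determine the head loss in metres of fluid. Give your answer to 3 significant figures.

h_f ≈ 0.00180 m

ṁ = 184000 kg/h = 184000/3600 = 51.11 kg/s.
A = πD²/4 = π(0.579)²/4 = 0.2633 m²; mean velocity V = ṁ/(ρA) = 51.11/(789 · 0.2633) = 0.246 m/s.
Reynolds number Re = ρVD/μ = 789 · 0.246 · 0.579 / 0.00199 = 5.648e+04.
Re > 4000 → turbulent. Relative roughness ε/D = 0.000145/0.579 = 0.00025. Haaland: 1/√f = -1.8 log₁₀[(0.00025/3.7)^1.11 + 6.9/5.648e+04] = -1.8 log₁₀[2.35e-05 + 0.000122] = 6.906, so f = 0.02097.
Darcy-Weisbach: ΔP = f(L/D)(ρV²/2) = 0.02097·(16.1/0.579)·(789·0.246²/2) = 0.02097·27.81·23.88 = 13.92 Pa.
Head loss h_f = ΔP/(ρg) = 13.92/(789·9.81) = 0.00180 m.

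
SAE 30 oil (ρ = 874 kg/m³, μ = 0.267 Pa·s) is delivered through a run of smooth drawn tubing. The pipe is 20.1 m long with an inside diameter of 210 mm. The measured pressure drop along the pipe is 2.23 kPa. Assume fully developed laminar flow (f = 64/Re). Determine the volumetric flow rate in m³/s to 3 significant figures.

Q ≈ 0.0198 m³/s

For laminar flow, f = 64/Re with Re = ρVD/μ, so Darcy-Weisbach reduces to ΔP = 32μLV/D². Solving for V: V = ΔP·D²/(32μL) = 2230·(0.21)²/(32·0.267·20.1) = 0.5726 m/s.
Check: Re = ρVD/μ = 874·0.5726·0.21/0.267 = 393.6 < 2300, so the laminar assumption holds.
Q = V·A = 0.5726·(π/4·0.21²) = 0.01983 m³/s = 0.0198 m³/s.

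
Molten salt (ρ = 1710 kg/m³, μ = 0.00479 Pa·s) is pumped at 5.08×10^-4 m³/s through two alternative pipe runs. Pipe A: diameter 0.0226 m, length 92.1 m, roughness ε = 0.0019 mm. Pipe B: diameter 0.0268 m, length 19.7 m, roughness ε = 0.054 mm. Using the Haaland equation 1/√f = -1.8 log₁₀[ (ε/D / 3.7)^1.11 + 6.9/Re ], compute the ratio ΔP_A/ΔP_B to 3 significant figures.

ΔP_A/ΔP_B ≈ 9.73

Pipe A: V = Q/A = 0.000508/0.0004011 = 1.266 m/s; Re = 1.022e+04; ε/D = 8.41e-05; Haaland → f = 0.03079; ΔP_A = f(L/D)(ρV²/2) = 1.721e+05 Pa.
Pipe B: V = Q/A = 0.000508/0.0005641 = 0.9005 m/s; Re = 8616; ε/D = 0.00201; Haaland → f = 0.03468; ΔP_B = f(L/D)(ρV²/2) = 1.767e+04 Pa.
ΔP_A/ΔP_B = 1.721e+05/1.767e+04 = 9.73.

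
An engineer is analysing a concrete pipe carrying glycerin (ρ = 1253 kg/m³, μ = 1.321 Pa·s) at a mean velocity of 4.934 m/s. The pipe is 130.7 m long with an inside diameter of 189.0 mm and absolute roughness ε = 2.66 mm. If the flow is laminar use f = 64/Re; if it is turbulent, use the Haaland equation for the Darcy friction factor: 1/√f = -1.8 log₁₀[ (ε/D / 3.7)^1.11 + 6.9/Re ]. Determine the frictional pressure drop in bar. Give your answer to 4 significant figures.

ΔP ≈ 7.631 bar

Reynolds number Re = ρVD/μ = 1253 · 4.934 · 0.189 / 1.32 = 884.5.
Re < 2300 → laminar flow, so f = 64/Re = 64/884.5 = 0.07236 (the turbulent correlation is not needed).
Darcy-Weisbach: ΔP = f(L/D)(ρV²/2) = 0.07236·(130.7/0.189)·(1253·4.934²/2) = 0.07236·691.5·1.525e+04 = 7.631e+05 Pa.
ΔP = 7.631e+05 Pa = 7.631 bar.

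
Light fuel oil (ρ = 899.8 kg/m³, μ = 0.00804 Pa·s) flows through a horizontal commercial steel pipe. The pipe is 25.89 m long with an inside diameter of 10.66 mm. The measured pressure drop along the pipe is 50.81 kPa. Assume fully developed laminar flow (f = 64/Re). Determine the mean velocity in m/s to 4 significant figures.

For laminar flow, f = 64/Re with Re = ρVD/μ, so Darcy-Weisbach reduces to ΔP = 32μLV/D². Solving for V: V = ΔP·D²/(32μL) = 5.081e+04·(0.01066)²/(32·0.00804·25.89) = 0.8668 m/s.
Check: Re = ρVD/μ = 899.8·0.8668·0.01066/0.00804 = 1034 < 2300, so the laminar assumption holds.

V ≈ 0.8668 m/s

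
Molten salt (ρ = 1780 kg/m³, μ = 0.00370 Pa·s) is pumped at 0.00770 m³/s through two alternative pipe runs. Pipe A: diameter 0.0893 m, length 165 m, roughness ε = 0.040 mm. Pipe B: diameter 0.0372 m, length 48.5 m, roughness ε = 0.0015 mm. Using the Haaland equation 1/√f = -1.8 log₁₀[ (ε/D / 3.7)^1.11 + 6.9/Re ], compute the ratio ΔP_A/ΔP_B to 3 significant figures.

Pipe A: V = Q/A = 0.0077/0.006263 = 1.229 m/s; Re = 5.282e+04; ε/D = 0.000448; Haaland → f = 0.02188; ΔP_A = f(L/D)(ρV²/2) = 5.439e+04 Pa.
Pipe B: V = Q/A = 0.0077/0.001087 = 7.085 m/s; Re = 1.268e+05; ε/D = 4.03e-05; Haaland → f = 0.01717; ΔP_B = f(L/D)(ρV²/2) = 9.998e+05 Pa.
ΔP_A/ΔP_B = 5.439e+04/9.998e+05 = 0.0544.

ΔP_A/ΔP_B ≈ 0.0544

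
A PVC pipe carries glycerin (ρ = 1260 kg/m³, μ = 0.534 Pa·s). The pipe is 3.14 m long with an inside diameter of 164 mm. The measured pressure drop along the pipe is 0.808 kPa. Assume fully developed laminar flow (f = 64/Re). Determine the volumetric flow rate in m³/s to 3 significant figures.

Q ≈ 0.00856 m³/s

For laminar flow, f = 64/Re with Re = ρVD/μ, so Darcy-Weisbach reduces to ΔP = 32μLV/D². Solving for V: V = ΔP·D²/(32μL) = 808·(0.164)²/(32·0.534·3.14) = 0.405 m/s.
Check: Re = ρVD/μ = 1260·0.405·0.164/0.534 = 156.7 < 2300, so the laminar assumption holds.
Q = V·A = 0.405·(π/4·0.164²) = 0.008556 m³/s = 0.00856 m³/s.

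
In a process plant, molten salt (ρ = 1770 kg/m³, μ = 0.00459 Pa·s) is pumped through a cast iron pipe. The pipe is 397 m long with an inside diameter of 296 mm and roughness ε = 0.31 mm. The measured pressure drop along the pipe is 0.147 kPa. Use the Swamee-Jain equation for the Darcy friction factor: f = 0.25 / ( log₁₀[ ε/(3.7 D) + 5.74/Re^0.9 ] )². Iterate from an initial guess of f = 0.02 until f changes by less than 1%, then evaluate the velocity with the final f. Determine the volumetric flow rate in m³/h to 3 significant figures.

Rearranging Darcy-Weisbach: V = √(2·ΔP·D/(f·L·ρ)). With ε/D = 0.00031/0.296 = 0.00105, iterate starting from f = 0.02:
  f = 0.02 → V = √(2·147·0.296/(0.02·397·1770)) = 0.07869 m/s; Re = ρVD/μ = 8982; f → 0.0336
  f = 0.0336 → V = 0.06071 m/s; Re = 6930; f → 0.03586
  f = 0.03586 → V = 0.05877 m/s; Re = 6708; f → 0.03616
Converged (Δf/f < 1%). With the final f = 0.03616: V = √(2·147·0.296/(0.03616·397·1770)) = 0.05852 m/s.
Q = V·A = 0.05852·(π/4·0.296²) = 0.004027 m³/s = 14.5 m³/h.

Q ≈ 14.5 m³/h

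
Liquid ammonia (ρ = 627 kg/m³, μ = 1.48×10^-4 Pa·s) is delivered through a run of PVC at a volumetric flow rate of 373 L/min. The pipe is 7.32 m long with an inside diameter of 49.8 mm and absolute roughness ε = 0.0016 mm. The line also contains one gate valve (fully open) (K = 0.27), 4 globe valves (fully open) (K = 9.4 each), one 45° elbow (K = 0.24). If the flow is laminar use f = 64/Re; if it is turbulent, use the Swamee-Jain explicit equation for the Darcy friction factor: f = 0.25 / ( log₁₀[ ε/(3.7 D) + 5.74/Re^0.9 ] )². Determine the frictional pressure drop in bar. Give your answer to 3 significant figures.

ΔP ≈ 1.28 bar

Q = 373 L/min = 373/60000 = 0.006217 m³/s.
Cross-sectional area A = πD²/4 = π(0.0498)²/4 = 0.001948 m²; mean velocity V = Q/A = 0.006217/0.001948 = 3.192 m/s.
Reynolds number Re = ρVD/μ = 627 · 3.192 · 0.0498 / 0.000148 = 6.734e+05.
Re > 4000 → turbulent. Relative roughness ε/D = 1.6e-06/0.0498 = 3.21e-05. Swamee-Jain: f = 0.25/(log₁₀[3.21e-05/3.7 + 5.74/6.734e+05^0.9])² = 0.25/(log₁₀[8.68e-06 + 3.26e-05])² = 0.25/(-4.384)² = 0.01301.
Total minor-loss coefficient ΣK = 1·0.27 + 4·9.4 + 1·0.24 = 38.1.
ΔP = [f·L/D + ΣK]·(ρV²/2) = [0.01301·7.32/0.0498 + 38.1]·(627·3.192²/2) = [1.912 + 38.1]·3193 = 1.278e+05 Pa.
ΔP = 1.278e+05 Pa = 1.28 bar.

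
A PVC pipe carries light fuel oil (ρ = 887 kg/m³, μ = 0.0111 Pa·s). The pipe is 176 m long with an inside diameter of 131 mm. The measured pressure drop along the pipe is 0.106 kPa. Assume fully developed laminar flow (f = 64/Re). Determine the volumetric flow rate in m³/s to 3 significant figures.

Q ≈ 3.92×10^-4 m³/s

For laminar flow, f = 64/Re with Re = ρVD/μ, so Darcy-Weisbach reduces to ΔP = 32μLV/D². Solving for V: V = ΔP·D²/(32μL) = 106·(0.131)²/(32·0.0111·176) = 0.0291 m/s.
Check: Re = ρVD/μ = 887·0.0291·0.131/0.0111 = 304.6 < 2300, so the laminar assumption holds.
Q = V·A = 0.0291·(π/4·0.131²) = 0.0003922 m³/s = 3.92×10^-4 m³/s.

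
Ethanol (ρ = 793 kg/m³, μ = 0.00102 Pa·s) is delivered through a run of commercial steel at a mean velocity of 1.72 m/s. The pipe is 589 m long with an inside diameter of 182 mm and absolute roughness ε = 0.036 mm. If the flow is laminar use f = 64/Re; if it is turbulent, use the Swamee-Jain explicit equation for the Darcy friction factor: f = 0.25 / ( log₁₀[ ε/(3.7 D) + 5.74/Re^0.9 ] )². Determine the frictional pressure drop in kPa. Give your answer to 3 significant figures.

Reynolds number Re = ρVD/μ = 793 · 1.72 · 0.182 / 0.00102 = 2.434e+05.
Re > 4000 → turbulent. Relative roughness ε/D = 3.6e-05/0.182 = 0.000198. Swamee-Jain: f = 0.25/(log₁₀[0.000198/3.7 + 5.74/2.434e+05^0.9])² = 0.25/(log₁₀[5.35e-05 + 8.15e-05])² = 0.25/(-3.87)² = 0.01669.
Darcy-Weisbach: ΔP = f(L/D)(ρV²/2) = 0.01669·(589/0.182)·(793·1.72²/2) = 0.01669·3236·1173 = 6.338e+04 Pa.
ΔP = 6.338e+04 Pa = 63.4 kPa.

ΔP ≈ 63.4 kPa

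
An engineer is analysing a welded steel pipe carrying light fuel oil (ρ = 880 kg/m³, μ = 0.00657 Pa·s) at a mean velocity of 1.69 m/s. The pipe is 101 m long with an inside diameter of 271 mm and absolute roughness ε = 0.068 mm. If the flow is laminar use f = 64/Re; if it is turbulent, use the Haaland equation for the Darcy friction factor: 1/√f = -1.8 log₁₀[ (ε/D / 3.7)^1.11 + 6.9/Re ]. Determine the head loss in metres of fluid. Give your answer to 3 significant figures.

Reynolds number Re = ρVD/μ = 880 · 1.69 · 0.271 / 0.00657 = 6.134e+04.
Re > 4000 → turbulent. Relative roughness ε/D = 6.8e-05/0.271 = 0.000251. Haaland: 1/√f = -1.8 log₁₀[(0.000251/3.7)^1.11 + 6.9/6.134e+04] = -1.8 log₁₀[2.36e-05 + 0.000112] = 6.959, so f = 0.02065.
Darcy-Weisbach: ΔP = f(L/D)(ρV²/2) = 0.02065·(101/0.271)·(880·1.69²/2) = 0.02065·372.7·1257 = 9671 Pa.
Head loss h_f = ΔP/(ρg) = 9671/(880·9.81) = 1.12 m.

h_f ≈ 1.12 m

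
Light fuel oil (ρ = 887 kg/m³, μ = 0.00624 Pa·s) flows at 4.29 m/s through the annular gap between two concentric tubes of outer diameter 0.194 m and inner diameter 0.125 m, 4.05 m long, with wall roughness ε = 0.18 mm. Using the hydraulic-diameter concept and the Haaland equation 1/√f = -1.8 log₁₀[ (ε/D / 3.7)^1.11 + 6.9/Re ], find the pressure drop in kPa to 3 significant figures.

Hydraulic diameter D_h = 4A/P = D_o - D_i = 0.194 - 0.125 = 0.069 m.
Re = ρVD_h/μ = 887·4.29·0.069/0.00624 = 4.208e+04.
ε/D_h = 0.00018/0.069 = 0.00261; Haaland gives 1/√f = -1.8 log₁₀[0.000317+0.000164] = 5.972, so f = 0.02804.
ΔP = f(L/D_h)(ρV²/2) = 0.02804·4.05/0.069·8162 = 1.343e+04 Pa.
ΔP = 13.4 kPa.

ΔP ≈ 13.4 kPa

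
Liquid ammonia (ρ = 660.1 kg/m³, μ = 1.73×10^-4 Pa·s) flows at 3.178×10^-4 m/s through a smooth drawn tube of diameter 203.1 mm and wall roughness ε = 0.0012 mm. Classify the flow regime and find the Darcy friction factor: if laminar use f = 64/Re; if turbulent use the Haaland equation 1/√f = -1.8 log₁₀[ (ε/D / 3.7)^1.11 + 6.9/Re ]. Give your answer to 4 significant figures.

Re = ρVD/μ = 660.1·0.0003178·0.2031/0.000173 = 246.3.
Re < 2300 → laminar, so f = 64/Re = 0.2599 (roughness is irrelevant in laminar flow).

f ≈ 0.2599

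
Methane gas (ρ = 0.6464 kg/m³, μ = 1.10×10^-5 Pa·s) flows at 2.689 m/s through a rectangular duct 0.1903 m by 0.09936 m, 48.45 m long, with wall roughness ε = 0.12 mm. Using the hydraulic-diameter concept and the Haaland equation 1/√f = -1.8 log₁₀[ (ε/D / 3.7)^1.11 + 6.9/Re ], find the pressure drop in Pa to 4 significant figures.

ΔP ≈ 23.68 Pa

Hydraulic diameter D_h = 4A/P = 4·(0.1903·0.09936)/(2·(0.1903+0.09936)) = 0.07563/0.5793 = 0.1306 m.
Re = ρVD_h/μ = 0.6464·2.689·0.1306/1.1e-05 = 2.063e+04.
ε/D_h = 0.00012/0.1306 = 0.000919; Haaland gives 1/√f = -1.8 log₁₀[9.97e-05+0.000334] = 6.052, so f = 0.0273.
ΔP = f(L/D_h)(ρV²/2) = 0.0273·48.45/0.1306·2.337 = 23.68 Pa.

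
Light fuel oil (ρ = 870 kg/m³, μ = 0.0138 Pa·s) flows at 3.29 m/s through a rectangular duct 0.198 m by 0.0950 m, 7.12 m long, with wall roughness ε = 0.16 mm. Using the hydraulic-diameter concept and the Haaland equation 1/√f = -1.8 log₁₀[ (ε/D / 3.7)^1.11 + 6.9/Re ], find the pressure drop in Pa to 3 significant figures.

ΔP ≈ 6970 Pa

Hydraulic diameter D_h = 4A/P = 4·(0.198·0.095)/(2·(0.198+0.095)) = 0.07524/0.586 = 0.1284 m.
Re = ρVD_h/μ = 870·3.29·0.1284/0.0138 = 2.663e+04.
ε/D_h = 0.00016/0.1284 = 0.00125; Haaland gives 1/√f = -1.8 log₁₀[0.00014+0.000259] = 6.119, so f = 0.02671.
ΔP = f(L/D_h)(ρV²/2) = 0.02671·7.12/0.1284·4708 = 6975 Pa.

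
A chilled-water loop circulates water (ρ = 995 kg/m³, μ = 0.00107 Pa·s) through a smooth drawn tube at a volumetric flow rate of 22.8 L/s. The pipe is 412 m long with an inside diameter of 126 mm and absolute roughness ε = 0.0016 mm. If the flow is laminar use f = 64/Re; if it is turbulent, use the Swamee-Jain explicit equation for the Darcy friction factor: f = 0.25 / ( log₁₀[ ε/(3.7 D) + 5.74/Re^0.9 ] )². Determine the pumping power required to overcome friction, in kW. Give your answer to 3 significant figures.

Q = 22.8 L/s = 22.8/1000 = 0.0228 m³/s.
Cross-sectional area A = πD²/4 = π(0.126)²/4 = 0.01247 m²; mean velocity V = Q/A = 0.0228/0.01247 = 1.829 m/s.
Reynolds number Re = ρVD/μ = 995 · 1.829 · 0.126 / 0.00107 = 2.142e+05.
Re > 4000 → turbulent. Relative roughness ε/D = 1.6e-06/0.126 = 1.27e-05. Swamee-Jain: f = 0.25/(log₁₀[1.27e-05/3.7 + 5.74/2.142e+05^0.9])² = 0.25/(log₁₀[3.43e-06 + 9.14e-05])² = 0.25/(-4.023)² = 0.01545.
Darcy-Weisbach: ΔP = f(L/D)(ρV²/2) = 0.01545·(412/0.126)·(995·1.829²/2) = 0.01545·3270·1663 = 8.402e+04 Pa.
Pumping power P = QΔP = 0.0228·8.402e+04 = 1916 W = 1.92 kW.

P ≈ 1.92 kW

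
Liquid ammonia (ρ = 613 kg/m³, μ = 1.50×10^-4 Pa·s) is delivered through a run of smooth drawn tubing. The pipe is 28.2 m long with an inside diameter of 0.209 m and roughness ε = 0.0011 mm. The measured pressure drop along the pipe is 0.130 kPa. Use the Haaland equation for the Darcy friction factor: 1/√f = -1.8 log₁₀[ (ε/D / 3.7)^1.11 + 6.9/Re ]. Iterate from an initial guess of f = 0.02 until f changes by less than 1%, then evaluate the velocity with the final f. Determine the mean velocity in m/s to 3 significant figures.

Rearranging Darcy-Weisbach: V = √(2·ΔP·D/(f·L·ρ)). With ε/D = 1.1e-06/0.209 = 5.26e-06, iterate starting from f = 0.02:
  f = 0.02 → V = √(2·130·0.209/(0.02·28.2·613)) = 0.3965 m/s; Re = ρVD/μ = 3.386e+05; f → 0.01407
  f = 0.01407 → V = 0.4727 m/s; Re = 4.037e+05; f → 0.01363
  f = 0.01363 → V = 0.4803 m/s; Re = 4.102e+05; f → 0.01359
Converged (Δf/f < 1%). With the final f = 0.01359: V = √(2·130·0.209/(0.01359·28.2·613)) = 0.481 m/s.

V ≈ 0.481 m/s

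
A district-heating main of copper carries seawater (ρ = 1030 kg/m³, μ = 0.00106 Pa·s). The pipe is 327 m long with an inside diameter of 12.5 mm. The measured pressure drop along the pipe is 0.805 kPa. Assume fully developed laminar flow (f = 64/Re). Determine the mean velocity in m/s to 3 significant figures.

V ≈ 0.0113 m/s

For laminar flow, f = 64/Re with Re = ρVD/μ, so Darcy-Weisbach reduces to ΔP = 32μLV/D². Solving for V: V = ΔP·D²/(32μL) = 805·(0.0125)²/(32·0.00106·327) = 0.01134 m/s.
Check: Re = ρVD/μ = 1030·0.01134·0.0125/0.00106 = 137.7 < 2300, so the laminar assumption holds.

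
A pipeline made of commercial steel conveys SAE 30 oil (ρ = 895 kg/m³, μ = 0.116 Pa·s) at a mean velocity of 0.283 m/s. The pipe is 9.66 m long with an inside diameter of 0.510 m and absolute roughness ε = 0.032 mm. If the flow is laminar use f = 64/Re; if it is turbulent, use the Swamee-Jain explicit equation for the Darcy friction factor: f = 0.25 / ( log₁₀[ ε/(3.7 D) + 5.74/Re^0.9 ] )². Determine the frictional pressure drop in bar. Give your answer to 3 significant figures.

ΔP ≈ 3.90×10^-4 bar

Reynolds number Re = ρVD/μ = 895 · 0.283 · 0.51 / 0.116 = 1114.
Re < 2300 → laminar flow, so f = 64/Re = 64/1114 = 0.05747 (the turbulent correlation is not needed).
Darcy-Weisbach: ΔP = f(L/D)(ρV²/2) = 0.05747·(9.66/0.51)·(895·0.283²/2) = 0.05747·18.94·35.84 = 39.01 Pa.
ΔP = 39.01 Pa = 3.90×10^-4 bar.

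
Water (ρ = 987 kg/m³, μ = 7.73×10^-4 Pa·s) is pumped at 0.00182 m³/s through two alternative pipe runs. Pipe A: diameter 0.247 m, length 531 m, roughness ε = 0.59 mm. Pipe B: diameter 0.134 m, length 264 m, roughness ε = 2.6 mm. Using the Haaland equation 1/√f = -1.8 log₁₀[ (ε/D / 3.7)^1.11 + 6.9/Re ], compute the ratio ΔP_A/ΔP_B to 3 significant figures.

ΔP_A/ΔP_B ≈ 0.0623

Pipe A: V = Q/A = 0.00182/0.04792 = 0.03798 m/s; Re = 1.198e+04; ε/D = 0.00239; Haaland → f = 0.03288; ΔP_A = f(L/D)(ρV²/2) = 50.33 Pa.
Pipe B: V = Q/A = 0.00182/0.0141 = 0.1291 m/s; Re = 2.208e+04; ε/D = 0.0194; Haaland → f = 0.04989; ΔP_B = f(L/D)(ρV²/2) = 807.8 Pa.
ΔP_A/ΔP_B = 50.33/807.8 = 0.0623.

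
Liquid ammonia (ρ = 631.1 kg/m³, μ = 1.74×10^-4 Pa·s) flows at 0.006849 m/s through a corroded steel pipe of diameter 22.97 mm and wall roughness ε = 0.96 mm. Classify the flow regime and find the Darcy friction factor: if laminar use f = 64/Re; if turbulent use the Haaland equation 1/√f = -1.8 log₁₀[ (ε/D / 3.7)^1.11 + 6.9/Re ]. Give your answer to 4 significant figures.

Re = ρVD/μ = 631.1·0.006849·0.02297/0.000174 = 570.6.
Re < 2300 → laminar, so f = 64/Re = 0.1122 (roughness is irrelevant in laminar flow).

f ≈ 0.1122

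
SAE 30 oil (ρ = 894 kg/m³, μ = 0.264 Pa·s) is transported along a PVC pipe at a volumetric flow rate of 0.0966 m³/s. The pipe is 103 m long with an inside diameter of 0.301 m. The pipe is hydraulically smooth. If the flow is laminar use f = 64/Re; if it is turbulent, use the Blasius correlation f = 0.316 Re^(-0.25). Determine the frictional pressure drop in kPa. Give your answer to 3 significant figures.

Cross-sectional area A = πD²/4 = π(0.301)²/4 = 0.07116 m²; mean velocity V = Q/A = 0.0966/0.07116 = 1.358 m/s.
Reynolds number Re = ρVD/μ = 894 · 1.358 · 0.301 / 0.264 = 1384.
Re < 2300 → laminar flow, so f = 64/Re = 64/1384 = 0.04625 (the turbulent correlation is not needed).
Darcy-Weisbach: ΔP = f(L/D)(ρV²/2) = 0.04625·(103/0.301)·(894·1.358²/2) = 0.04625·342.2·823.8 = 1.304e+04 Pa.
ΔP = 1.304e+04 Pa = 13.0 kPa.

ΔP ≈ 13.0 kPa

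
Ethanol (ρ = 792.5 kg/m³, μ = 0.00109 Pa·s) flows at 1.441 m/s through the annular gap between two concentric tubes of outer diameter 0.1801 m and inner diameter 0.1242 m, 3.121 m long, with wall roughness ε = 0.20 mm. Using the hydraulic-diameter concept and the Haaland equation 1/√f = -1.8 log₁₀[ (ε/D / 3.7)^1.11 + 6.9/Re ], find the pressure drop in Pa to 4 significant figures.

ΔP ≈ 1346 Pa

Hydraulic diameter D_h = 4A/P = D_o - D_i = 0.1801 - 0.1242 = 0.0559 m.
Re = ρVD_h/μ = 792.5·1.441·0.0559/0.00109 = 5.857e+04.
ε/D_h = 0.0002/0.0559 = 0.00358; Haaland gives 1/√f = -1.8 log₁₀[0.000451+0.000118] = 5.842, so f = 0.0293.
ΔP = f(L/D_h)(ρV²/2) = 0.0293·3.121/0.0559·822.8 = 1346 Pa.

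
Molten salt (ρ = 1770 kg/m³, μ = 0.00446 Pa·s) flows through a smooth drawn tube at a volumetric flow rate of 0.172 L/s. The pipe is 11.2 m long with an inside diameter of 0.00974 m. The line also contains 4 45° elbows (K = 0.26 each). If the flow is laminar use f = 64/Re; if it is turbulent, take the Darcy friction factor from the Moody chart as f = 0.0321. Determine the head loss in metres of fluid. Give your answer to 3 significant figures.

Q = 0.172 L/s = 0.172/1000 = 0.000172 m³/s.
Cross-sectional area A = πD²/4 = π(0.00974)²/4 = 7.451e-05 m²; mean velocity V = Q/A = 0.000172/7.451e-05 = 2.308 m/s.
Reynolds number Re = ρVD/μ = 1770 · 2.308 · 0.00974 / 0.00446 = 8923.
Re > 4000 → turbulent; use the Moody-chart value f = 0.0321.
Total minor-loss coefficient ΣK = 4·0.26 = 1.04.
ΔP = [f·L/D + ΣK]·(ρV²/2) = [0.0321·11.2/0.00974 + 1.04]·(1770·2.308²/2) = [36.91 + 1.04]·4716 = 1.79e+05 Pa.
Head loss h_f = ΔP/(ρg) = 1.79e+05/(1770·9.81) = 10.3 m.

h_f ≈ 10.3 m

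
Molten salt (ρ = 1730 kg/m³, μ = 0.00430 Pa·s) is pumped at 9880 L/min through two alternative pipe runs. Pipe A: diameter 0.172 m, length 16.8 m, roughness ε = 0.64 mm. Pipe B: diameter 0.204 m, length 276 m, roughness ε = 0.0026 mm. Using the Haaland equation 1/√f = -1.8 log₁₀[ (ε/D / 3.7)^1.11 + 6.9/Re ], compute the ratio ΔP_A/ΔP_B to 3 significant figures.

ΔP_A/ΔP_B ≈ 0.294

Pipe A: V = Q/A = 0.1647/0.02324 = 7.087 m/s; Re = 4.904e+05; ε/D = 0.00372; Haaland → f = 0.02809; ΔP_A = f(L/D)(ρV²/2) = 1.192e+05 Pa.
Pipe B: V = Q/A = 0.1647/0.03269 = 5.038 m/s; Re = 4.135e+05; ε/D = 1.27e-05; Haaland → f = 0.01365; ΔP_B = f(L/D)(ρV²/2) = 4.054e+05 Pa.
ΔP_A/ΔP_B = 1.192e+05/4.054e+05 = 0.294.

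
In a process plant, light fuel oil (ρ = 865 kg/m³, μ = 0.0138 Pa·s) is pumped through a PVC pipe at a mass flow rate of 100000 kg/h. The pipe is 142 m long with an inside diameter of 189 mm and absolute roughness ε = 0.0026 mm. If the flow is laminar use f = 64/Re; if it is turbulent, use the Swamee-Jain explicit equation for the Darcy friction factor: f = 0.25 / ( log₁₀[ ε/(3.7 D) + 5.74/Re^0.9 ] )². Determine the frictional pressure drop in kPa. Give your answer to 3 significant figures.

ΔP ≈ 12.2 kPa

ṁ = 100000 kg/h = 100000/3600 = 27.78 kg/s.
A = πD²/4 = π(0.189)²/4 = 0.02806 m²; mean velocity V = ṁ/(ρA) = 27.78/(865 · 0.02806) = 1.145 m/s.
Reynolds number Re = ρVD/μ = 865 · 1.145 · 0.189 / 0.0138 = 1.356e+04.
Re > 4000 → turbulent. Relative roughness ε/D = 2.6e-06/0.189 = 1.38e-05. Swamee-Jain: f = 0.25/(log₁₀[1.38e-05/3.7 + 5.74/1.356e+04^0.9])² = 0.25/(log₁₀[3.72e-06 + 0.0011])² = 0.25/(-2.959)² = 0.02856.
Darcy-Weisbach: ΔP = f(L/D)(ρV²/2) = 0.02856·(142/0.189)·(865·1.145²/2) = 0.02856·751.3·566.7 = 1.216e+04 Pa.
ΔP = 1.216e+04 Pa = 12.2 kPa.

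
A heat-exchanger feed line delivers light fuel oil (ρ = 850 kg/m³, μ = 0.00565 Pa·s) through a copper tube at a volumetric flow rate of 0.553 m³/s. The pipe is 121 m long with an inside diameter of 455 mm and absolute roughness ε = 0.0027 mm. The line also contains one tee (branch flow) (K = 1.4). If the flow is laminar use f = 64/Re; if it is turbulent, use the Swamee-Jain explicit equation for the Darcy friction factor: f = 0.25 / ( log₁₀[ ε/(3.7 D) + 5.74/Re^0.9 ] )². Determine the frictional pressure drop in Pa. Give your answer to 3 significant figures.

Cross-sectional area A = πD²/4 = π(0.455)²/4 = 0.1626 m²; mean velocity V = Q/A = 0.553/0.1626 = 3.401 m/s.
Reynolds number Re = ρVD/μ = 850 · 3.401 · 0.455 / 0.00565 = 2.328e+05.
Re > 4000 → turbulent. Relative roughness ε/D = 2.7e-06/0.455 = 5.93e-06. Swamee-Jain: f = 0.25/(log₁₀[5.93e-06/3.7 + 5.74/2.328e+05^0.9])² = 0.25/(log₁₀[1.6e-06 + 8.48e-05])² = 0.25/(-4.063)² = 0.01514.
Total minor-loss coefficient ΣK = 1·1.4 = 1.4.
ΔP = [f·L/D + ΣK]·(ρV²/2) = [0.01514·121/0.455 + 1.4]·(850·3.401²/2) = [4.027 + 1.4]·4916 = 2.668e+04 Pa.

ΔP ≈ 26700 Pa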